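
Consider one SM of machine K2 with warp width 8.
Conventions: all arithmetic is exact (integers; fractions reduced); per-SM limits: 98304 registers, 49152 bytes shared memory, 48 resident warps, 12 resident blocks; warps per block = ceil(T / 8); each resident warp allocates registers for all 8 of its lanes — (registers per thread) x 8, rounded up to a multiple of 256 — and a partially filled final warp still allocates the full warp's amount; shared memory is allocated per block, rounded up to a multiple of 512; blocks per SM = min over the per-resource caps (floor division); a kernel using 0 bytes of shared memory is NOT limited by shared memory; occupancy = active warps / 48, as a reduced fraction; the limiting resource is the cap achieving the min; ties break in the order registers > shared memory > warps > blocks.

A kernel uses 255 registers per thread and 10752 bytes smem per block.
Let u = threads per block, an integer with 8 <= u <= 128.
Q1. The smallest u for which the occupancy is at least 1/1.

Answer: u = 89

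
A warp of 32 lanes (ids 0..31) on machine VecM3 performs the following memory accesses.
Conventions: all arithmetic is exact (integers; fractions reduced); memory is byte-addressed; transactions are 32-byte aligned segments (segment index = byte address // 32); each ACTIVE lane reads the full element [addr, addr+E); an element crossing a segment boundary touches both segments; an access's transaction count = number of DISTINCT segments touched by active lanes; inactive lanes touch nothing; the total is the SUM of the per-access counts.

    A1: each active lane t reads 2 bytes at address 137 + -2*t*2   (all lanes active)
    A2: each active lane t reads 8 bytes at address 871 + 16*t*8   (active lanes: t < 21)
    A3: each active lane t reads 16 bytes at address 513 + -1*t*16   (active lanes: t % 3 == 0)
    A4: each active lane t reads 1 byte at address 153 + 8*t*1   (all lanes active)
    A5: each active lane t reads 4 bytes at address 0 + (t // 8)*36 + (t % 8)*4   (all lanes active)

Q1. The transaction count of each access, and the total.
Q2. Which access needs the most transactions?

A1: 5 transactions
A2: 21 transactions
A3: 16 transactions
A4: 9 transactions
A5: 5 transactions

Answer: 5,21,16,9,5; total 56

Answer: A2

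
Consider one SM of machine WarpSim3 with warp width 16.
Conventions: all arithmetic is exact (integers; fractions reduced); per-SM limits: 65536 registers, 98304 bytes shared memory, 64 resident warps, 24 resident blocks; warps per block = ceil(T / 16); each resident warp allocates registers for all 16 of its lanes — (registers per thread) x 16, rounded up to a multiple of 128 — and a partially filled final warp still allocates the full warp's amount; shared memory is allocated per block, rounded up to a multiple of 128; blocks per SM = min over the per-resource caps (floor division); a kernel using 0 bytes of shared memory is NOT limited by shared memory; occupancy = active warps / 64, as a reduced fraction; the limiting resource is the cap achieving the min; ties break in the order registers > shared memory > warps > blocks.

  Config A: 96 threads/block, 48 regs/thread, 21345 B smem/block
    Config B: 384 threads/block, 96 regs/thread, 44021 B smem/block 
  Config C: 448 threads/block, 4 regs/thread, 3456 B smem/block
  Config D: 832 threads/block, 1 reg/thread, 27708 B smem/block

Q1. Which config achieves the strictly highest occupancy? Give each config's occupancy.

occupancies: A 3/8, B 3/8, C 7/8, D 13/16

Answer: C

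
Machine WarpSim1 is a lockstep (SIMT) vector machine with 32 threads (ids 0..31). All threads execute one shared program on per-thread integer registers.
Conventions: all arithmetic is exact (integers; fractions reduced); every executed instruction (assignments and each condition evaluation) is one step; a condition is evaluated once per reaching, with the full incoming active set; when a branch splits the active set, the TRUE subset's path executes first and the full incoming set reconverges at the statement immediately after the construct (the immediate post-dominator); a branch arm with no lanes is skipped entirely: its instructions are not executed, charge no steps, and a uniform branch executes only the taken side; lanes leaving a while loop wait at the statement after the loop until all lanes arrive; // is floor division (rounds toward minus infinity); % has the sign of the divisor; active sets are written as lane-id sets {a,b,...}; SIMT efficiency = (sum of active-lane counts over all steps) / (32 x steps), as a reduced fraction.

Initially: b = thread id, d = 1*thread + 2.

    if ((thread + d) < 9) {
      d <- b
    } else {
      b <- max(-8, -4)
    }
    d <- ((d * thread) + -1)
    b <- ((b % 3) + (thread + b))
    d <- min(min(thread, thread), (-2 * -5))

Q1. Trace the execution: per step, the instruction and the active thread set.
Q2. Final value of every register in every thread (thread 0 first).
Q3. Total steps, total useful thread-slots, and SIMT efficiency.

step 0: eval ((thread + d) < 9)      {0,1,2,3,4,5,6,7,8,9,10,11,12,13,14,15,16,17,18,19,20,21,22,23,24,25,26,27,28,29,30,31}
step 1: d <- b                       {0,1,2,3}
step 2: b <- max(-8, -4)             {4,5,6,7,8,9,10,11,12,13,14,15,16,17,18,19,20,21,22,23,24,25,26,27,28,29,30,31}
step 3: d <- ((d * thread) + -1)     {0,1,2,3,4,5,6,7,8,9,10,11,12,13,14,15,16,17,18,19,20,21,22,23,24,25,26,27,28,29,30,31}
step 4: b <- ((b % 3) + (thread + b)) {0,1,2,3,4,5,6,7,8,9,10,11,12,13,14,15,16,17,18,19,20,21,22,23,24,25,26,27,28,29,30,31}
step 5: d <- min(min(thread, thread), (-2 * -5)) {0,1,2,3,4,5,6,7,8,9,10,11,12,13,14,15,16,17,18,19,20,21,22,23,24,25,26,27,28,29,30,31}

Answer: 6 steps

b: 0,3,6,6,2,3,4,5,6,7,8,9,10,11,12,13,14,15,16,17,18,19,20,21,22,23,24,25,26,27,28,29
d: 0,1,2,3,4,5,6,7,8,9,10,10,10,10,10,10,10,10,10,10,10,10,10,10,10,10,10,10,10,10,10,10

steps = 6; useful = 160; efficiency = 160/192 = 5/6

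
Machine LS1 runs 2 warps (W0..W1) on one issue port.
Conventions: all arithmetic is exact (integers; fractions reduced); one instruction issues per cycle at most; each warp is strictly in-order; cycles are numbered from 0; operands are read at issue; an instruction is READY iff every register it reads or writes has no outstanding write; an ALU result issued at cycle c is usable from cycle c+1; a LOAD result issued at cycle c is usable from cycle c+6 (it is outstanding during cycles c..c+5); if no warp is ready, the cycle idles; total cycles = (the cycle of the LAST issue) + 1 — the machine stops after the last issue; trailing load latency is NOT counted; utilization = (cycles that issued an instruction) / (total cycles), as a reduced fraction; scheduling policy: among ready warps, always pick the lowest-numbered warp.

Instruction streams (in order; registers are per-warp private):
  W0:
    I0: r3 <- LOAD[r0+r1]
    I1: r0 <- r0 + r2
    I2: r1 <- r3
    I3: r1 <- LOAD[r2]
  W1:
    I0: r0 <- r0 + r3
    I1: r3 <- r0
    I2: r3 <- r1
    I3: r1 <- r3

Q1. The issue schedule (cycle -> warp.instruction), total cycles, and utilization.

cycle 0: W0.I0
cycle 1: W0.I1
cycle 2: W1.I0
cycle 3: W1.I1
cycle 4: W1.I2
cycle 5: W1.I3
cycle 6: W0.I2
cycle 7: W0.I3

Answer: 8 cycles, utilization 1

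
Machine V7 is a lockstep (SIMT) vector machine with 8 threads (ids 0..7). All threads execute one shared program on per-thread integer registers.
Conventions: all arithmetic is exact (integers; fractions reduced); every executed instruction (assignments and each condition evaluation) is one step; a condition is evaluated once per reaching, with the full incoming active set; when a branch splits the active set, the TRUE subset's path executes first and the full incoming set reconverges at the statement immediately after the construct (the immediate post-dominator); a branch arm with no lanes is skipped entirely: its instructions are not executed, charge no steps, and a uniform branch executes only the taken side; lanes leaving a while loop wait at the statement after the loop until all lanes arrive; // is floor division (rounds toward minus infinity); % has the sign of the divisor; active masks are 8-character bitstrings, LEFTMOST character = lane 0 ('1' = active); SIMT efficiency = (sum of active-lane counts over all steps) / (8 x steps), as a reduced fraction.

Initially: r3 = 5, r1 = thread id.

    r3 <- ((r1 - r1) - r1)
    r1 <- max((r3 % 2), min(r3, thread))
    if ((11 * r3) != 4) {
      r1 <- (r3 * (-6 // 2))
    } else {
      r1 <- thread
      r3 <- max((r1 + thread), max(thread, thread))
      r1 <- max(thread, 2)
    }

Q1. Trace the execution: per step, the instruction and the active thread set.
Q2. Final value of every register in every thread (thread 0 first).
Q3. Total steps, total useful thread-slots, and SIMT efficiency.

step 0: r3 <- ((r1 - r1) - r1)       11111111
step 1: r1 <- max((r3 % 2), min(r3, thread)) 11111111
step 2: eval ((11 * r3) != 4)        11111111
step 3: r1 <- (r3 * (-6 // 2))       11111111

Answer: 4 steps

r3: 0,-1,-2,-3,-4,-5,-6,-7
r1: 0,3,6,9,12,15,18,21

steps = 4; useful = 32; efficiency = 32/32 = 1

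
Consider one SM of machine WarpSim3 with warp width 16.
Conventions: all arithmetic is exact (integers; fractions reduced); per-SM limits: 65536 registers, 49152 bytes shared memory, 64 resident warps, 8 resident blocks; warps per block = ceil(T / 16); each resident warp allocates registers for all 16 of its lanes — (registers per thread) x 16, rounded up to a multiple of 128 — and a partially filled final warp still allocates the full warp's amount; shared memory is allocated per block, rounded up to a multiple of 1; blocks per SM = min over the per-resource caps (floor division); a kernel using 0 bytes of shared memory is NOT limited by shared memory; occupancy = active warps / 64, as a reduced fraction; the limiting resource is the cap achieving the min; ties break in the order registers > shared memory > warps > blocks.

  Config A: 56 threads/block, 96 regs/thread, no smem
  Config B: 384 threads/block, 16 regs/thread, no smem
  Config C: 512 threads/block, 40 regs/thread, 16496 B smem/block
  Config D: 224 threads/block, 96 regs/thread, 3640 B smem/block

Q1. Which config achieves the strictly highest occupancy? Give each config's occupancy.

occupancies: A 1/2, B 3/4, C 1, D 21/32

Answer: C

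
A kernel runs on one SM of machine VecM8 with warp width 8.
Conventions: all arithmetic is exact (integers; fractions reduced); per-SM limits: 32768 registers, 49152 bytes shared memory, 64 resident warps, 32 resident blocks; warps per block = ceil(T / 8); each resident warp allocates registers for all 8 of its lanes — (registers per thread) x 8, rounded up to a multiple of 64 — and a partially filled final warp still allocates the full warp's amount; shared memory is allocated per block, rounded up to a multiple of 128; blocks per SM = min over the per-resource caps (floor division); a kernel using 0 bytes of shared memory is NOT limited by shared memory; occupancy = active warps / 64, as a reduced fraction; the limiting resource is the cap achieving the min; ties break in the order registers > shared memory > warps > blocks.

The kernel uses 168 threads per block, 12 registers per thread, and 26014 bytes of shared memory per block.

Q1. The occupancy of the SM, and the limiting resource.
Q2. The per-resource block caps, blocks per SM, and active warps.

Answer: occupancy 21/64, limited by shared memory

registers: 12 blocks
shared memory: 1 block
warps: 3 blocks
blocks: 32 blocks

Answer: 1 block, 21 active warps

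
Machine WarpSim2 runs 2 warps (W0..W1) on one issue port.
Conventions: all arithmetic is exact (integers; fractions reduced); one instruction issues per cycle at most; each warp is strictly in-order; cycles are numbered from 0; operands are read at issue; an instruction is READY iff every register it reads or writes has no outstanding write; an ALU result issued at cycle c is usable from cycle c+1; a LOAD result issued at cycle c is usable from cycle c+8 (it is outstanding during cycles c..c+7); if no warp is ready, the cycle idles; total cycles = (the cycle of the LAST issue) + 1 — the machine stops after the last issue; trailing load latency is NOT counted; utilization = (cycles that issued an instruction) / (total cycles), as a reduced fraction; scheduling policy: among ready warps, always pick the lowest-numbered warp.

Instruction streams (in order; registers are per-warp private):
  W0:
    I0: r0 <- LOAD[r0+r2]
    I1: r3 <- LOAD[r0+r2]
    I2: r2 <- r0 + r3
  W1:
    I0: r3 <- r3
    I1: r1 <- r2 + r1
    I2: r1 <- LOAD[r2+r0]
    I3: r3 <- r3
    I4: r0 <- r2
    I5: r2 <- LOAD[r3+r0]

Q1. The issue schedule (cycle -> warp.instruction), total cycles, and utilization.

cycle 0: W0.I0
cycle 1: W1.I0
cycle 2: W1.I1
cycle 3: W1.I2
cycle 4: W1.I3
cycle 5: W1.I4
cycle 6: W1.I5
cycle 7: idle
cycle 8: W0.I1
cycle 9: idle
cycle 10: idle
cycle 11: idle
cycle 12: idle
cycle 13: idle
cycle 14: idle
cycle 15: idle
cycle 16: W0.I2

Answer: 17 cycles, utilization 9/17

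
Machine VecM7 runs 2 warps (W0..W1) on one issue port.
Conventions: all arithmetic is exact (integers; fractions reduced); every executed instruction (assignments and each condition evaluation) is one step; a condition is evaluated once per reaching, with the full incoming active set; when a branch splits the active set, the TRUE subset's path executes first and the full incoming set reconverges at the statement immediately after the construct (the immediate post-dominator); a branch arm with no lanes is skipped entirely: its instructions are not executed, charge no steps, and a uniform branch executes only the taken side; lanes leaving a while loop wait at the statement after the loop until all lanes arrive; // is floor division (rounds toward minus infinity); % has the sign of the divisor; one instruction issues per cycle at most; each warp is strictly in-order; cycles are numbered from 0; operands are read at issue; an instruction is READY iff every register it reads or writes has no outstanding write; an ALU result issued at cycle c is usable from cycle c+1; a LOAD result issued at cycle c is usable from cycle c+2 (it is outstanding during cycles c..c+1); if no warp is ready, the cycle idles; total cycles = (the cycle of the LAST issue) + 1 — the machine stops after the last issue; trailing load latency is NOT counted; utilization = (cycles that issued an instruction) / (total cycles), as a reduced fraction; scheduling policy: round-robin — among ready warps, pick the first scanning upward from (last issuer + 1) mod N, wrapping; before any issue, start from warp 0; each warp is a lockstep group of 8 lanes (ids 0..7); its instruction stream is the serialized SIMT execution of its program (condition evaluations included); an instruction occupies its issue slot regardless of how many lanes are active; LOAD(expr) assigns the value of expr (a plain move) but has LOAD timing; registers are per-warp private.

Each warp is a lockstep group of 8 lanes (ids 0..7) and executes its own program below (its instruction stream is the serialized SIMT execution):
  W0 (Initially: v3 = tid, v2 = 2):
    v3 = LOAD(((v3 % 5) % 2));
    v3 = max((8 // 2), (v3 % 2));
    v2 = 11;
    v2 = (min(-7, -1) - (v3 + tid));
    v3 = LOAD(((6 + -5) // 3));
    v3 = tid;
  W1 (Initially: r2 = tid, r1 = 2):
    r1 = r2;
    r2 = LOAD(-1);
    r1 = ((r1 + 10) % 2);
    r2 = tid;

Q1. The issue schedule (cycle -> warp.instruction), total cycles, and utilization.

cycle 0: W0.I0
cycle 1: W1.I0
cycle 2: W0.I1
cycle 3: W1.I1
cycle 4: W0.I2
cycle 5: W1.I2
cycle 6: W0.I3
cycle 7: W1.I3
cycle 8: W0.I4
cycle 9: idle
cycle 10: W0.I5

Answer: 11 cycles, utilization 10/11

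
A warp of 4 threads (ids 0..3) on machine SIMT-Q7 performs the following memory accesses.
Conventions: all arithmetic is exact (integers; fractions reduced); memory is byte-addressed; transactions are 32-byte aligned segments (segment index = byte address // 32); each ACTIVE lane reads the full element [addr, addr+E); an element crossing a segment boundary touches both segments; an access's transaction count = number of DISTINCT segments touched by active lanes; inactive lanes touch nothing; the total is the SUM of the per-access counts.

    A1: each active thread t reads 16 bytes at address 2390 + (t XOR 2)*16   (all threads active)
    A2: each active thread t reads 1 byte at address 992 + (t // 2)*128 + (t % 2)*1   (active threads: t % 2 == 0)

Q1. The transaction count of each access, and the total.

A1: 3 transactions
A2: 2 transactions

Answer: 3,2; total 5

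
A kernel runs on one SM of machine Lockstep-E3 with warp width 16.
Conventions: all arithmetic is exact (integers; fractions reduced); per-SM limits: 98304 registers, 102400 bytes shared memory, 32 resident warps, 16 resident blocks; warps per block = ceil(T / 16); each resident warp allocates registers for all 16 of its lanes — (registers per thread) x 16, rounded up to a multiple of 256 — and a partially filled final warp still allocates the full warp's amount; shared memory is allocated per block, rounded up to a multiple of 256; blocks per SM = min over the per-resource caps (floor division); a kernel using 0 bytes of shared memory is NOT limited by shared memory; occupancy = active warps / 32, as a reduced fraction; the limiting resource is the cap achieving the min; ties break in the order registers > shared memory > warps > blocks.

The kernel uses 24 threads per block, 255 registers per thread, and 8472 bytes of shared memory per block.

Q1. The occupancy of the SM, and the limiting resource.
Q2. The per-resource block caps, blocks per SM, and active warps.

Answer: occupancy 11/16, limited by shared memory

registers: 12 blocks
shared memory: 11 blocks
warps: 16 blocks
blocks: 16 blocks

Answer: 11 blocks, 22 active warps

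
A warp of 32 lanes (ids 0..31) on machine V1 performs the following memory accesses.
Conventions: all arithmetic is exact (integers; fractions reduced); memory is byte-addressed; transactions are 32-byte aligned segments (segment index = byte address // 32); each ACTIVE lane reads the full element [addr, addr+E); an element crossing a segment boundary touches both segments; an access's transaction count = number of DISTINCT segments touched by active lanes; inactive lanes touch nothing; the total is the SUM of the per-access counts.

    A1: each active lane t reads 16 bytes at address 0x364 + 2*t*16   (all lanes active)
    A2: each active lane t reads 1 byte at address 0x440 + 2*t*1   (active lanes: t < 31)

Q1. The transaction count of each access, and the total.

A1: 32 transactions
A2: 2 transactions

Answer: 32,2; total 34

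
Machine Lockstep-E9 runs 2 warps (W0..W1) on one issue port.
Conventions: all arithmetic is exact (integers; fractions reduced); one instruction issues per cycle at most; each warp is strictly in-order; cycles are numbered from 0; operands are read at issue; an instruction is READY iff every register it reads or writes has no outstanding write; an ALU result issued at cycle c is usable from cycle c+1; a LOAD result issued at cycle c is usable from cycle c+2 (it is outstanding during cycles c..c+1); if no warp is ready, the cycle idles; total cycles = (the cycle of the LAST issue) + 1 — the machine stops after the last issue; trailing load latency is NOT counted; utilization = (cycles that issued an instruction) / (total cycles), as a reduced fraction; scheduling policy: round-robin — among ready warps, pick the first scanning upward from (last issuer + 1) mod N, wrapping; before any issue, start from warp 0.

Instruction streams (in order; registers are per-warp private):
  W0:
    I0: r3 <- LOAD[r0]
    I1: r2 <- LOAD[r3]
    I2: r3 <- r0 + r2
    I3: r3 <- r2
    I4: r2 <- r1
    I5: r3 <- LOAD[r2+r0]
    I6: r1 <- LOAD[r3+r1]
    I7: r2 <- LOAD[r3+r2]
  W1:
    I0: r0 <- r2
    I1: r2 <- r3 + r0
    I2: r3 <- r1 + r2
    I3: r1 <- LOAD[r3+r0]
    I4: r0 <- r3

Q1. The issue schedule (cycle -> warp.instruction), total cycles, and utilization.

cycle 0: W0.I0
cycle 1: W1.I0
cycle 2: W0.I1
cycle 3: W1.I1
cycle 4: W0.I2
cycle 5: W1.I2
cycle 6: W0.I3
cycle 7: W1.I3
cycle 8: W0.I4
cycle 9: W1.I4
cycle 10: W0.I5
cycle 11: idle
cycle 12: W0.I6
cycle 13: W0.I7

Answer: 14 cycles, utilization 13/14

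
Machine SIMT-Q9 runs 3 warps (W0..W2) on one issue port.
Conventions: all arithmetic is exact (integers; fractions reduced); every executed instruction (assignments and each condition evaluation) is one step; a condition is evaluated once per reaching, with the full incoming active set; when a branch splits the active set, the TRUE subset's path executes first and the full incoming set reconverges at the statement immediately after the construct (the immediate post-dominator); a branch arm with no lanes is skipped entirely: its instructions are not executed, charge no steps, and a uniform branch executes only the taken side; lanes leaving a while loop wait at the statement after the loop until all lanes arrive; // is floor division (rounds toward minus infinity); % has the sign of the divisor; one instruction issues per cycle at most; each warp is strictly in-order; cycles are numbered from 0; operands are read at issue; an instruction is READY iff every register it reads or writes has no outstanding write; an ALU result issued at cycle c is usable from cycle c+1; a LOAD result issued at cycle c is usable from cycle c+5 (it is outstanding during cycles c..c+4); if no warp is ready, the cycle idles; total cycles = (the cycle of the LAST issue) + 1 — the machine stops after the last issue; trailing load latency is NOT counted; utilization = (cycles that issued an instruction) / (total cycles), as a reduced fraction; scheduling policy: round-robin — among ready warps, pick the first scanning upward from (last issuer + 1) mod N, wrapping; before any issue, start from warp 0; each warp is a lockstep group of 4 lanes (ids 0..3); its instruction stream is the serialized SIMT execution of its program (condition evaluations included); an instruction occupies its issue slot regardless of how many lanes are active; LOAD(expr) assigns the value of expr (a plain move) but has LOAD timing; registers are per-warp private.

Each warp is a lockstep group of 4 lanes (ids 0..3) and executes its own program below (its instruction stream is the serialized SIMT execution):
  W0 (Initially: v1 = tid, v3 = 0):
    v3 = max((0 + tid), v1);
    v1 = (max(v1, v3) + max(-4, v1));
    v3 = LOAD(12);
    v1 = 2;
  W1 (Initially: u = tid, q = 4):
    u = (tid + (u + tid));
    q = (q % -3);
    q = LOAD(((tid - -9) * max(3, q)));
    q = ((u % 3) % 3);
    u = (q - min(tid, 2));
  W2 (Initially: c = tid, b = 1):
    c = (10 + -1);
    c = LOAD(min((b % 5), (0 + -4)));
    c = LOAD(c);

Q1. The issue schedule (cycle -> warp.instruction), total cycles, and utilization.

cycle 0: W0.I0
cycle 1: W1.I0
cycle 2: W2.I0
cycle 3: W0.I1
cycle 4: W1.I1
cycle 5: W2.I1
cycle 6: W0.I2
cycle 7: W1.I2
cycle 8: W0.I3
cycle 9: idle
cycle 10: W2.I2
cycle 11: idle
cycle 12: W1.I3
cycle 13: W1.I4

Answer: 14 cycles, utilization 6/7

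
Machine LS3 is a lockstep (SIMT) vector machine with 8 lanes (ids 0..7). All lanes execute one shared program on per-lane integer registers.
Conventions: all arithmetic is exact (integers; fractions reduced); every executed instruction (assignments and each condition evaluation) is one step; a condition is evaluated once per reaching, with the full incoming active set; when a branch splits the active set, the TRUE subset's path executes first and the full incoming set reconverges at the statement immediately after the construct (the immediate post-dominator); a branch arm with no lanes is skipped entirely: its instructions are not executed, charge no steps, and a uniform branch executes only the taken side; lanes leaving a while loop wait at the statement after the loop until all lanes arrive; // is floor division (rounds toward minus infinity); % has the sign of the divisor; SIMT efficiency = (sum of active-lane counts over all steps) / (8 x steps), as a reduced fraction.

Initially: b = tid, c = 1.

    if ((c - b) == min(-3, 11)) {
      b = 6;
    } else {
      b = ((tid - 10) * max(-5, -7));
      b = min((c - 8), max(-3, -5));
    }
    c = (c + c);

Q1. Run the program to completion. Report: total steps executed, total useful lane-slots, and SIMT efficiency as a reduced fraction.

Answer: 5 steps, 31 useful, 31/40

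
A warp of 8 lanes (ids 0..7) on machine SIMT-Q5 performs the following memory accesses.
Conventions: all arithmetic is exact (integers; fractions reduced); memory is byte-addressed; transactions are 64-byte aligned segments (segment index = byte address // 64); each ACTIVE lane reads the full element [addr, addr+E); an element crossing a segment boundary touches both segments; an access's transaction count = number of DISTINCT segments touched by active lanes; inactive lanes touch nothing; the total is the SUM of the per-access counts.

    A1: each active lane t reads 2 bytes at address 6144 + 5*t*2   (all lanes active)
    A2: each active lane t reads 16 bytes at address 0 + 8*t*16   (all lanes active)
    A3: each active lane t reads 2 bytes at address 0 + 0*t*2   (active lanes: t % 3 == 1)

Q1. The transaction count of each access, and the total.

A1: 2 transactions
A2: 8 transactions
A3: 1 transaction

Answer: 2,8,1; total 11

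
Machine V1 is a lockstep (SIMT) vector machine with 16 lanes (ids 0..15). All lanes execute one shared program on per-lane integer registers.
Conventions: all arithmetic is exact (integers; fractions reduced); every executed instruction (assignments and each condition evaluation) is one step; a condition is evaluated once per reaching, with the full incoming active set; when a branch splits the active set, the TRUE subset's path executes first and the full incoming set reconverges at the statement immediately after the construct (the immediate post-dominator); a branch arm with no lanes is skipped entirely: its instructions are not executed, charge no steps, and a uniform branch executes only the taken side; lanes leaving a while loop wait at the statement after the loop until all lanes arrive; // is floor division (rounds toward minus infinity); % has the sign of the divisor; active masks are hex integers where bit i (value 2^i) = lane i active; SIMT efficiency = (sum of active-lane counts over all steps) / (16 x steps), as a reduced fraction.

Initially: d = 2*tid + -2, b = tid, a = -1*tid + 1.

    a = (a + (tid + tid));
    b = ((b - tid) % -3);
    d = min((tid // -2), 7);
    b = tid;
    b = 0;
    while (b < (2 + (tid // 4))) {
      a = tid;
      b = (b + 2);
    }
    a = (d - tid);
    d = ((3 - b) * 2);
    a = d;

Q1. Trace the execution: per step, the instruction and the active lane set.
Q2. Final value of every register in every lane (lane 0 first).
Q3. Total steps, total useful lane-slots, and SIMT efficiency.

step 0: a <- (a + (tid + tid))       0xffff
step 1: b <- ((b - tid) % -3)        0xffff
step 2: d <- min((tid // -2), 7)     0xffff
step 3: b <- tid                     0xffff
step 4: b <- 0                       0xffff
step 5: eval (b < (2 + (tid // 4)))  0xffff
step 6: a <- tid                     0xffff
step 7: b <- (b + 2)                 0xffff
step 8: eval (b < (2 + (tid // 4)))  0xffff
step 9: a <- tid                     0xfff0
step 10: b <- (b + 2)                 0xfff0
step 11: eval (b < (2 + (tid // 4)))  0xfff0
step 12: a <- tid                     0xf000
step 13: b <- (b + 2)                 0xf000
step 14: eval (b < (2 + (tid // 4)))  0xf000
step 15: a <- (d - tid)               0xffff
step 16: d <- ((3 - b) * 2)           0xffff
step 17: a <- d                       0xffff

Answer: 18 steps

d: 2,2,2,2,-2,-2,-2,-2,-2,-2,-2,-2,-6,-6,-6,-6
b: 2,2,2,2,4,4,4,4,4,4,4,4,6,6,6,6
a: 2,2,2,2,-2,-2,-2,-2,-2,-2,-2,-2,-6,-6,-6,-6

steps = 18; useful = 240; efficiency = 240/288 = 5/6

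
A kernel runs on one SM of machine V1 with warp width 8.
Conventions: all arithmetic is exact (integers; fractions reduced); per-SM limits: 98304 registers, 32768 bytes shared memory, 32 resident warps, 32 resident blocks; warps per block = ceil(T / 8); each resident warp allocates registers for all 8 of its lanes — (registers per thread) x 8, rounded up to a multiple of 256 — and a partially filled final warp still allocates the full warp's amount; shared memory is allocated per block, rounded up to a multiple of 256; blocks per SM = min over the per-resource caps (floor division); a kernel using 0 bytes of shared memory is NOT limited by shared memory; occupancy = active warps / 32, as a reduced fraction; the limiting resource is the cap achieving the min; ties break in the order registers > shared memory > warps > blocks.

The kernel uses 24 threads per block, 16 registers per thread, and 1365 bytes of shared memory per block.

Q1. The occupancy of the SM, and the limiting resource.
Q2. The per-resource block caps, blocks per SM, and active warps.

Answer: occupancy 15/16, limited by warps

registers: 128 blocks
shared memory: 21 blocks
warps: 10 blocks
blocks: 32 blocks

Answer: 10 blocks, 30 active warps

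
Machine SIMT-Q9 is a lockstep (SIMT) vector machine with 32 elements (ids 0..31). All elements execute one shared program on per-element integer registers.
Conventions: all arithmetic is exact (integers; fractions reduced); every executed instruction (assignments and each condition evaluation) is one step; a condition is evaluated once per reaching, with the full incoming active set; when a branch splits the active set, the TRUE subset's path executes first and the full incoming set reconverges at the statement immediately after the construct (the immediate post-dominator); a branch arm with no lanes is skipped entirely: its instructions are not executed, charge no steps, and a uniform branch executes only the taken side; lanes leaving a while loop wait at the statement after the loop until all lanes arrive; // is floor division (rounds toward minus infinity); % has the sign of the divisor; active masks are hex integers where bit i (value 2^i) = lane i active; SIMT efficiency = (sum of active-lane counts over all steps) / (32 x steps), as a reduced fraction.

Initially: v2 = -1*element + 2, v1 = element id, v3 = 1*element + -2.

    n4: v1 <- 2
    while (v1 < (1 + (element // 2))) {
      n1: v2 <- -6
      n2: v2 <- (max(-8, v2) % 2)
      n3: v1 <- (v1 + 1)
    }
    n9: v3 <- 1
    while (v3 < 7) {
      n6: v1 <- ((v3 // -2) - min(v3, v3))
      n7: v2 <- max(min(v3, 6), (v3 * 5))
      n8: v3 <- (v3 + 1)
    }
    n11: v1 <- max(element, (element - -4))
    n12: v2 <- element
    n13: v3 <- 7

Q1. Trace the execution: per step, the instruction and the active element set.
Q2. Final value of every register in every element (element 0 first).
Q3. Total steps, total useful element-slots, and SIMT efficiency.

step 0: v1 <- 2                      0xffffffff
step 1: eval (v1 < (1 + (element // 2))) 0xffffffff
step 2: v2 <- -6                     0xfffffff0
step 3: v2 <- (max(-8, v2) % 2)      0xfffffff0
step 4: v1 <- (v1 + 1)               0xfffffff0
step 5: eval (v1 < (1 + (element // 2))) 0xfffffff0
step 6: v2 <- -6                     0xffffffc0
step 7: v2 <- (max(-8, v2) % 2)      0xffffffc0
step 8: v1 <- (v1 + 1)               0xffffffc0
step 9: eval (v1 < (1 + (element // 2))) 0xffffffc0
step 10: v2 <- -6                     0xffffff00
step 11: v2 <- (max(-8, v2) % 2)      0xffffff00
step 12: v1 <- (v1 + 1)               0xffffff00
step 13: eval (v1 < (1 + (element // 2))) 0xffffff00
step 14: v2 <- -6                     0xfffffc00
step 15: v2 <- (max(-8, v2) % 2)      0xfffffc00
step 16: v1 <- (v1 + 1)               0xfffffc00
step 17: eval (v1 < (1 + (element // 2))) 0xfffffc00
step 18: v2 <- -6                     0xfffff000
step 19: v2 <- (max(-8, v2) % 2)      0xfffff000
step 20: v1 <- (v1 + 1)               0xfffff000
step 21: eval (v1 < (1 + (element // 2))) 0xfffff000
step 22: v2 <- -6                     0xffffc000
step 23: v2 <- (max(-8, v2) % 2)      0xffffc000
step 24: v1 <- (v1 + 1)               0xffffc000
step 25: eval (v1 < (1 + (element // 2))) 0xffffc000
step 26: v2 <- -6                     0xffff0000
step 27: v2 <- (max(-8, v2) % 2)      0xffff0000
step 28: v1 <- (v1 + 1)               0xffff0000
step 29: eval (v1 < (1 + (element // 2))) 0xffff0000
step 30: v2 <- -6                     0xfffc0000
step 31: v2 <- (max(-8, v2) % 2)      0xfffc0000
step 32: v1 <- (v1 + 1)               0xfffc0000
step 33: eval (v1 < (1 + (element // 2))) 0xfffc0000
step 34: v2 <- -6                     0xfff00000
step 35: v2 <- (max(-8, v2) % 2)      0xfff00000
step 36: v1 <- (v1 + 1)               0xfff00000
step 37: eval (v1 < (1 + (element // 2))) 0xfff00000
step 38: v2 <- -6                     0xffc00000
step 39: v2 <- (max(-8, v2) % 2)      0xffc00000
step 40: v1 <- (v1 + 1)               0xffc00000
step 41: eval (v1 < (1 + (element // 2))) 0xffc00000
step 42: v2 <- -6                     0xff000000
step 43: v2 <- (max(-8, v2) % 2)      0xff000000
step 44: v1 <- (v1 + 1)               0xff000000
step 45: eval (v1 < (1 + (element // 2))) 0xff000000
step 46: v2 <- -6                     0xfc000000
step 47: v2 <- (max(-8, v2) % 2)      0xfc000000
step 48: v1 <- (v1 + 1)               0xfc000000
step 49: eval (v1 < (1 + (element // 2))) 0xfc000000
step 50: v2 <- -6                     0xf0000000
step 51: v2 <- (max(-8, v2) % 2)      0xf0000000
step 52: v1 <- (v1 + 1)               0xf0000000
step 53: eval (v1 < (1 + (element // 2))) 0xf0000000
step 54: v2 <- -6                     0xc0000000
step 55: v2 <- (max(-8, v2) % 2)      0xc0000000
step 56: v1 <- (v1 + 1)               0xc0000000
step 57: eval (v1 < (1 + (element // 2))) 0xc0000000
step 58: v3 <- 1                      0xffffffff
step 59: eval (v3 < 7)                0xffffffff
step 60: v1 <- ((v3 // -2) - min(v3, v3)) 0xffffffff
step 61: v2 <- max(min(v3, 6), (v3 * 5)) 0xffffffff
step 62: v3 <- (v3 + 1)               0xffffffff
step 63: eval (v3 < 7)                0xffffffff
step 64: v1 <- ((v3 // -2) - min(v3, v3)) 0xffffffff
step 65: v2 <- max(min(v3, 6), (v3 * 5)) 0xffffffff
step 66: v3 <- (v3 + 1)               0xffffffff
step 67: eval (v3 < 7)                0xffffffff
step 68: v1 <- ((v3 // -2) - min(v3, v3)) 0xffffffff
step 69: v2 <- max(min(v3, 6), (v3 * 5)) 0xffffffff
step 70: v3 <- (v3 + 1)               0xffffffff
step 71: eval (v3 < 7)                0xffffffff
step 72: v1 <- ((v3 // -2) - min(v3, v3)) 0xffffffff
step 73: v2 <- max(min(v3, 6), (v3 * 5)) 0xffffffff
step 74: v3 <- (v3 + 1)               0xffffffff
step 75: eval (v3 < 7)                0xffffffff
step 76: v1 <- ((v3 // -2) - min(v3, v3)) 0xffffffff
step 77: v2 <- max(min(v3, 6), (v3 * 5)) 0xffffffff
step 78: v3 <- (v3 + 1)               0xffffffff
step 79: eval (v3 < 7)                0xffffffff
step 80: v1 <- ((v3 // -2) - min(v3, v3)) 0xffffffff
step 81: v2 <- max(min(v3, 6), (v3 * 5)) 0xffffffff
step 82: v3 <- (v3 + 1)               0xffffffff
step 83: eval (v3 < 7)                0xffffffff
step 84: v1 <- max(element, (element - -4)) 0xffffffff
step 85: v2 <- element                0xffffffff
step 86: v3 <- 7                      0xffffffff

Answer: 87 steps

v2: 0,1,2,3,4,5,6,7,8,9,10,11,12,13,14,15,16,17,18,19,20,21,22,23,24,25,26,27,28,29,30,31
v1: 4,5,6,7,8,9,10,11,12,13,14,15,16,17,18,19,20,21,22,23,24,25,26,27,28,29,30,31,32,33,34,35
v3: 7,7,7,7,7,7,7,7,7,7,7,7,7,7,7,7,7,7,7,7,7,7,7,7,7,7,7,7,7,7,7,7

steps = 87; useful = 1832; efficiency = 1832/2784 = 229/348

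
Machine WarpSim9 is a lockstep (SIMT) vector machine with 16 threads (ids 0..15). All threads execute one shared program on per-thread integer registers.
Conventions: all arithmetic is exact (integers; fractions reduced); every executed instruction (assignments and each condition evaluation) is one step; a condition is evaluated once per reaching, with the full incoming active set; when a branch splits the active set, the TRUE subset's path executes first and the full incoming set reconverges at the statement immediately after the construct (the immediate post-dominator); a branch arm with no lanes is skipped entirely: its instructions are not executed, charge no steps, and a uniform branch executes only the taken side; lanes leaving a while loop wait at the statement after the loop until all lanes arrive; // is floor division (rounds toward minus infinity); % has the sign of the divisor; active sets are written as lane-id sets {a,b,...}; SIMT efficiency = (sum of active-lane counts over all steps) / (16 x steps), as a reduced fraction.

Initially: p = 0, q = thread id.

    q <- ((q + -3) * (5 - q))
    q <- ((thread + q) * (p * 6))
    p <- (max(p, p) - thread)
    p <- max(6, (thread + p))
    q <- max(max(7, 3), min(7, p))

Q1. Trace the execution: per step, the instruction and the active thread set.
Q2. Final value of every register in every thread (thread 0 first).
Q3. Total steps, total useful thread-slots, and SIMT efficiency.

step 0: q <- ((q + -3) * (5 - q))    {0,1,2,3,4,5,6,7,8,9,10,11,12,13,14,15}
step 1: q <- ((thread + q) * (p * 6)) {0,1,2,3,4,5,6,7,8,9,10,11,12,13,14,15}
step 2: p <- (max(p, p) - thread)    {0,1,2,3,4,5,6,7,8,9,10,11,12,13,14,15}
step 3: p <- max(6, (thread + p))    {0,1,2,3,4,5,6,7,8,9,10,11,12,13,14,15}
step 4: q <- max(max(7, 3), min(7, p)) {0,1,2,3,4,5,6,7,8,9,10,11,12,13,14,15}

Answer: 5 steps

p: 6,6,6,6,6,6,6,6,6,6,6,6,6,6,6,6
q: 7,7,7,7,7,7,7,7,7,7,7,7,7,7,7,7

steps = 5; useful = 80; efficiency = 80/80 = 1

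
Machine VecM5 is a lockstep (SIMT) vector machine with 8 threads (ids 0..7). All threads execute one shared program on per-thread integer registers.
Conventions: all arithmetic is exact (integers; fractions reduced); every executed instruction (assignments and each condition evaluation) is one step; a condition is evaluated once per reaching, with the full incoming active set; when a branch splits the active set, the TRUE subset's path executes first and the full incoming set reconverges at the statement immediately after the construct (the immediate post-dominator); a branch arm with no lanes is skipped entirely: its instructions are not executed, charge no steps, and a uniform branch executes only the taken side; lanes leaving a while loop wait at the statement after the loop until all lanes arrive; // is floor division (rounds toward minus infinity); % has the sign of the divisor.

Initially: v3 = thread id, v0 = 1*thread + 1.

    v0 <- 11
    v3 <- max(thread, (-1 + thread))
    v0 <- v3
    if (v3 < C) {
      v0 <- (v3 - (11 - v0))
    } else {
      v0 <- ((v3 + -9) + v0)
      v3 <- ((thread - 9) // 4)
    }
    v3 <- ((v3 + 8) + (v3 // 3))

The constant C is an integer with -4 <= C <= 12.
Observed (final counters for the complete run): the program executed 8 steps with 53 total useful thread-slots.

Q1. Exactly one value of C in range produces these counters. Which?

Answer: C = 3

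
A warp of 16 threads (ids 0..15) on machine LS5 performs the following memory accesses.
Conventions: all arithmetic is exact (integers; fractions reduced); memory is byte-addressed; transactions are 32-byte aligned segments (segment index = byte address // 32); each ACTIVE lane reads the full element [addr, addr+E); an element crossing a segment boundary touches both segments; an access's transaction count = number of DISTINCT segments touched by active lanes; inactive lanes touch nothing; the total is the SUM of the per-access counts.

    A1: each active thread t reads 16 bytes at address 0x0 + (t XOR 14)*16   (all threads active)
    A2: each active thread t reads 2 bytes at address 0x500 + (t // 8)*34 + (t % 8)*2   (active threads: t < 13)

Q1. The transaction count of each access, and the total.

A1: 8 transactions
A2: 2 transactions

Answer: 8,2; total 10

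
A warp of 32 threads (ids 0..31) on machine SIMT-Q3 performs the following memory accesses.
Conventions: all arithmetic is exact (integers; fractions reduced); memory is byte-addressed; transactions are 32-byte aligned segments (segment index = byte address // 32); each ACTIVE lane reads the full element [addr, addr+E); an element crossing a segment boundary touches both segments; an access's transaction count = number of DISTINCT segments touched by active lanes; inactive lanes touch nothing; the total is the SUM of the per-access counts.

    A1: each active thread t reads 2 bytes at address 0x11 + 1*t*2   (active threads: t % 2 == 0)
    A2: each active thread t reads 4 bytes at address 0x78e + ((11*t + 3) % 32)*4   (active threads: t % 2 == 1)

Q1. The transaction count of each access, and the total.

A1: 3 transactions
A2: 5 transactions

Answer: 3,5; total 8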